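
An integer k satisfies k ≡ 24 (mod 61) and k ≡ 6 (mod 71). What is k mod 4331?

1000

61⁻¹ mod 71: 61·7 ≡ 1 (mod 71), so 61⁻¹ ≡ 7.
k = 24 + 61·((6 − 24)·7 mod 71) = 24 + 61·16 = 1000.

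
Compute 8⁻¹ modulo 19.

12

19 = 2*8 + 3
8 = 2*3 + 2
3 = 1*2 + 1
2 = 2*1 + 0
gcd(8, 19) = 1, so the inverse exists.
Back-substitute for 1:
1 = 1*3 − 1*2
  = −1*8 + 3*3
  = 3*19 − 7*8
So 8⁻¹ ≡ −7 ≡ 12 (mod 19).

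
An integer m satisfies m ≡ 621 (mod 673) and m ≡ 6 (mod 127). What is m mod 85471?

36963

673⁻¹ mod 127: 673×117 ≡ 1 (mod 127), so 673⁻¹ ≡ 117.
m = 621 + 673×((6 − 621)×117 mod 127) = 621 + 673×54 = 36963.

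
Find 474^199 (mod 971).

549

By square-and-multiply:
199 in binary is 11000111, i.e. 199 = 128 + 64 + 4 + 2 + 1.
474^1 ≡ 474 (mod 971)
474^2 ≡ 474^2 = 224676 ≡ 375 (mod 971)
474^4 ≡ 375^2 = 140625 ≡ 801 (mod 971)
474^8 ≡ 801^2 = 641601 ≡ 741 (mod 971)
474^16 ≡ 741^2 = 549081 ≡ 466 (mod 971)
474^32 ≡ 466^2 = 217156 ≡ 623 (mod 971)
474^64 ≡ 623^2 = 388129 ≡ 700 (mod 971)
474^128 ≡ 700^2 = 490000 ≡ 616 (mod 971)
474^199 = 474^128 × 474^64 × 474^4 × 474^2 × 474^1 ≡ 616 × 700 × 801 × 375 × 474 (mod 971).
Accumulate the product:
616 × 700 = 431200 ≡ 76
76 × 801 = 60876 ≡ 674
674 × 375 = 252750 ≡ 290
290 × 474 = 137460 ≡ 549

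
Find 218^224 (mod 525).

1

224 in binary is 11100000, i.e. 224 = 128 + 64 + 32.
218^1 ≡ 218 (mod 525)
218^2 ≡ 218^2 = 47524 ≡ 274 (mod 525)
218^4 ≡ 274^2 = 75076 ≡ 1 (mod 525)
218^8 ≡ 1^2 = 1 (mod 525)
218^16 ≡ 1^2 = 1 (mod 525)
218^32 ≡ 1^2 = 1 (mod 525)
218^64 ≡ 1^2 = 1 (mod 525)
218^128 ≡ 1^2 = 1 (mod 525)
218^224 = 218^128 · 218^64 · 218^32 ≡ 1 · 1 · 1 (mod 525).
Accumulate the product:
1 · 1 = 1
1 · 1 = 1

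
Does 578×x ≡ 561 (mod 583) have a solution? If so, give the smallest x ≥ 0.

121

gcd(578, 583) = 1, so a unique solution mod 583 exists.
578⁻¹ ≡ 233 (mod 583).
x ≡ 233×561 ≡ 121 (mod 583).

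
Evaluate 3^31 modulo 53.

22

31 in binary is 11111, i.e. 31 = 16 + 8 + 4 + 2 + 1.
3^1 ≡ 3 (mod 53)
3^2 ≡ 3^2 = 9 (mod 53)
3^4 ≡ 9^2 = 81 ≡ 28 (mod 53)
3^8 ≡ 28^2 = 784 ≡ 42 (mod 53)
3^16 ≡ 42^2 = 1764 ≡ 15 (mod 53)
3^31 = 3^16 * 3^8 * 3^4 * 3^2 * 3^1 ≡ 15 * 42 * 28 * 9 * 3 (mod 53).
Accumulate the product:
15 * 42 = 630 ≡ 47
47 * 28 = 1316 ≡ 44
44 * 9 = 396 ≡ 25
25 * 3 = 75 ≡ 22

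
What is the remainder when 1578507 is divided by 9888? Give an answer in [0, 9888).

1578507 = 159*9888 + 6315, so 1578507 ≡ 6315 (mod 9888).

6315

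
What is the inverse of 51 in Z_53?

26

53 = 1*51 + 2
51 = 25*2 + 1
2 = 2*1 + 0
gcd(51, 53) = 1, so the inverse exists.
Back-substitute for 1:
1 = 1*51 − 25*2
  = −25*53 + 26*51
So 51⁻¹ ≡ 26 (mod 53).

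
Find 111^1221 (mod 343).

335

Using repeated squaring:
1221 in binary is 10011000101, i.e. 1221 = 1024 + 128 + 64 + 4 + 1.
111^1 ≡ 111 (mod 343)
111^2 ≡ 111^2 = 12321 ≡ 316 (mod 343)
111^4 ≡ 316^2 = 99856 ≡ 43 (mod 343)
111^8 ≡ 43^2 = 1849 ≡ 134 (mod 343)
111^16 ≡ 134^2 = 17956 ≡ 120 (mod 343)
111^32 ≡ 120^2 = 14400 ≡ 337 (mod 343)
111^64 ≡ 337^2 = 113569 ≡ 36 (mod 343)
111^128 ≡ 36^2 = 1296 ≡ 267 (mod 343)
111^256 ≡ 267^2 = 71289 ≡ 288 (mod 343)
111^512 ≡ 288^2 = 82944 ≡ 281 (mod 343)
111^1024 ≡ 281^2 = 78961 ≡ 71 (mod 343)
111^1221 = 111^1024 · 111^128 · 111^64 · 111^4 · 111^1 ≡ 71 · 267 · 36 · 43 · 111 (mod 343).
Accumulate the product:
71 · 267 = 18957 ≡ 92
92 · 36 = 3312 ≡ 225
225 · 43 = 9675 ≡ 71
71 · 111 = 7881 ≡ 335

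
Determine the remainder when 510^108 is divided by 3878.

988

By square-and-multiply:
108 in binary is 1101100, i.e. 108 = 64 + 32 + 8 + 4.
510^1 ≡ 510 (mod 3878)
510^2 ≡ 510^2 = 260100 ≡ 274 (mod 3878)
510^4 ≡ 274^2 = 75076 ≡ 1394 (mod 3878)
510^8 ≡ 1394^2 = 1943236 ≡ 358 (mod 3878)
510^16 ≡ 358^2 = 128164 ≡ 190 (mod 3878)
510^32 ≡ 190^2 = 36100 ≡ 1198 (mod 3878)
510^64 ≡ 1198^2 = 1435204 ≡ 344 (mod 3878)
510^108 = 510^64 * 510^32 * 510^8 * 510^4 ≡ 344 * 1198 * 358 * 1394 (mod 3878).
Accumulate the product:
344 * 1198 = 412112 ≡ 1044
1044 * 358 = 373752 ≡ 1464
1464 * 1394 = 2040816 ≡ 988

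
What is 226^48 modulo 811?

693

48 in binary is 110000, i.e. 48 = 32 + 16.
226^1 ≡ 226 (mod 811)
226^2 ≡ 226^2 = 51076 ≡ 794 (mod 811)
226^4 ≡ 794^2 = 630436 ≡ 289 (mod 811)
226^8 ≡ 289^2 = 83521 ≡ 799 (mod 811)
226^16 ≡ 799^2 = 638401 ≡ 144 (mod 811)
226^32 ≡ 144^2 = 20736 ≡ 461 (mod 811)
226^48 = 226^32 * 226^16 ≡ 461 * 144 (mod 811).
461 * 144 = 66384 ≡ 693 (mod 811).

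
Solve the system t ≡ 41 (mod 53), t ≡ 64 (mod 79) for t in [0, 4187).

3698

53⁻¹ mod 79: 53*3 ≡ 1 (mod 79), so 53⁻¹ ≡ 3.
t = 41 + 53*((64 − 41)*3 mod 79) = 41 + 53*69 = 3698.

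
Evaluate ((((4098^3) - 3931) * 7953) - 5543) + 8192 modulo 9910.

392

(4098)^3 ≡ 5902 (mod 9910)
5902 - 3931 = 1971
1971 * 7953 = 15675363 ≡ 7653 (mod 9910)
7653 - 5543 = 2110
2110 + 8192 = 10302 ≡ 392 (mod 9910)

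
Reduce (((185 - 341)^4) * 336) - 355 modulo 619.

504

185 - 341 = -156 ≡ 463 (mod 619)
(463)^4 ≡ 266 (mod 619)
266 * 336 = 89376 ≡ 240 (mod 619)
240 - 355 = -115 ≡ 504 (mod 619)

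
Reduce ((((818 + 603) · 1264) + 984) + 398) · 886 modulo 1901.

818 + 603 = 1421
1421 · 1264 = 1796144 ≡ 1600 (mod 1901)
1600 + 984 = 2584 ≡ 683 (mod 1901)
683 + 398 = 1081
1081 · 886 = 957766 ≡ 1563 (mod 1901)

1563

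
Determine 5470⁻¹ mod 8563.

5609

By the extended Euclidean algorithm:
8563 = 1×5470 + 3093
5470 = 1×3093 + 2377
3093 = 1×2377 + 716
2377 = 3×716 + 229
716 = 3×229 + 29
229 = 7×29 + 26
29 = 1×26 + 3
26 = 8×3 + 2
3 = 1×2 + 1
2 = 2×1 + 0
gcd(5470, 8563) = 1, so the inverse exists.
Back-substitute for 1:
1 = 1×3 − 1×2
  = −1×26 + 9×3
  = 9×29 − 10×26
  = −10×229 + 79×29
  = 79×716 − 247×229
  = −247×2377 + 820×716
  = 820×3093 − 1067×2377
  = −1067×5470 + 1887×3093
  = 1887×8563 − 2954×5470
So 5470⁻¹ ≡ −2954 ≡ 5609 (mod 8563).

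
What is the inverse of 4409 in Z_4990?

4990 = 1·4409 + 581
4409 = 7·581 + 342
581 = 1·342 + 239
342 = 1·239 + 103
239 = 2·103 + 33
103 = 3·33 + 4
33 = 8·4 + 1
4 = 4·1 + 0
gcd(4409, 4990) = 1, so the inverse exists.
Back-substitute for 1:
1 = 1·33 − 8·4
  = −8·103 + 25·33
  = 25·239 − 58·103
  = −58·342 + 83·239
  = 83·581 − 141·342
  = −141·4409 + 1070·581
  = 1070·4990 − 1211·4409
So 4409⁻¹ ≡ −1211 ≡ 3779 (mod 4990).

3779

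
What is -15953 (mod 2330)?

357

-15953 = -7·2330 + 357, so -15953 ≡ 357 (mod 2330).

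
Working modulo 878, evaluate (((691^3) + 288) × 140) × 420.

260

(691)^3 ≡ 141 (mod 878)
141 + 288 = 429
429 × 140 = 60060 ≡ 356 (mod 878)
356 × 420 = 149520 ≡ 260 (mod 878)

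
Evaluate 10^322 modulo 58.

28

322 in binary is 101000010, i.e. 322 = 256 + 64 + 2.
10^1 ≡ 10 (mod 58)
10^2 ≡ 10^2 = 100 ≡ 42 (mod 58)
10^4 ≡ 42^2 = 1764 ≡ 24 (mod 58)
10^8 ≡ 24^2 = 576 ≡ 54 (mod 58)
10^16 ≡ 54^2 = 2916 ≡ 16 (mod 58)
10^32 ≡ 16^2 = 256 ≡ 24 (mod 58)
10^64 ≡ 24^2 = 576 ≡ 54 (mod 58)
10^128 ≡ 54^2 = 2916 ≡ 16 (mod 58)
10^256 ≡ 16^2 = 256 ≡ 24 (mod 58)
10^322 = 10^256 · 10^64 · 10^2 ≡ 24 · 54 · 42 (mod 58).
Accumulate the product:
24 · 54 = 1296 ≡ 20
20 · 42 = 840 ≡ 28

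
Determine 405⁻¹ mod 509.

By the extended Euclidean algorithm:
509 = 1·405 + 104
405 = 3·104 + 93
104 = 1·93 + 11
93 = 8·11 + 5
11 = 2·5 + 1
5 = 5·1 + 0
gcd(405, 509) = 1, so the inverse exists.
Bézout: 1 = 74·509 − 93·405.
So 405⁻¹ ≡ −93 ≡ 416 (mod 509).

416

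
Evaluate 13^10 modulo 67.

By square-and-multiply:
10 in binary is 1010, i.e. 10 = 8 + 2.
13^1 ≡ 13 (mod 67)
13^2 ≡ 13^2 = 169 ≡ 35 (mod 67)
13^4 ≡ 35^2 = 1225 ≡ 19 (mod 67)
13^8 ≡ 19^2 = 361 ≡ 26 (mod 67)
13^10 = 13^8 × 13^2 ≡ 26 × 35 (mod 67).
26 × 35 = 910 ≡ 39 (mod 67).

39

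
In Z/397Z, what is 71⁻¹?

274

Run the extended Euclidean algorithm:
397 = 5·71 + 42
71 = 1·42 + 29
42 = 1·29 + 13
29 = 2·13 + 3
13 = 4·3 + 1
3 = 3·1 + 0
gcd(71, 397) = 1, so the inverse exists.
Back-substitute for 1:
1 = 1·13 − 4·3
  = −4·29 + 9·13
  = 9·42 − 13·29
  = −13·71 + 22·42
  = 22·397 − 123·71
So 71⁻¹ ≡ −123 ≡ 274 (mod 397).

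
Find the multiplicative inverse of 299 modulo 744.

744 = 2·299 + 146
299 = 2·146 + 7
146 = 20·7 + 6
7 = 1·6 + 1
6 = 6·1 + 0
gcd(299, 744) = 1, so the inverse exists.
Bézout: 1 = −43·744 + 107·299.
So 299⁻¹ ≡ 107 (mod 744).

107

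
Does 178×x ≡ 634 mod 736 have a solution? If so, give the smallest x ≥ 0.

gcd(178, 736) = 2, and 2 | 634, so solutions exist.
Divide through by 2: 89×x = 317 (mod 368).
89⁻¹ ≡ 153 (mod 368).
x ≡ 153×317 ≡ 293 (mod 368).
The smallest non-negative solution is x = 293.

293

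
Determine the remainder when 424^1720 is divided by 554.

Using repeated squaring:
1720 in binary is 11010111000, i.e. 1720 = 1024 + 512 + 128 + 32 + 16 + 8.
424^1 ≡ 424 (mod 554)
424^2 ≡ 424^2 = 179776 ≡ 280 (mod 554)
424^4 ≡ 280^2 = 78400 ≡ 286 (mod 554)
424^8 ≡ 286^2 = 81796 ≡ 358 (mod 554)
424^16 ≡ 358^2 = 128164 ≡ 190 (mod 554)
424^32 ≡ 190^2 = 36100 ≡ 90 (mod 554)
424^64 ≡ 90^2 = 8100 ≡ 344 (mod 554)
424^128 ≡ 344^2 = 118336 ≡ 334 (mod 554)
424^256 ≡ 334^2 = 111556 ≡ 202 (mod 554)
424^512 ≡ 202^2 = 40804 ≡ 362 (mod 554)
424^1024 ≡ 362^2 = 131044 ≡ 300 (mod 554)
424^1720 = 424^1024 · 424^512 · 424^128 · 424^32 · 424^16 · 424^8 ≡ 300 · 362 · 334 · 90 · 190 · 358 (mod 554).
Accumulate the product:
300 · 362 = 108600 ≡ 16
16 · 334 = 5344 ≡ 358
358 · 90 = 32220 ≡ 88
88 · 190 = 16720 ≡ 100
100 · 358 = 35800 ≡ 344

344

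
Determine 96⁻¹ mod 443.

Apply the Euclidean algorithm and back-substitute:
443 = 4·96 + 59
96 = 1·59 + 37
59 = 1·37 + 22
37 = 1·22 + 15
22 = 1·15 + 7
15 = 2·7 + 1
7 = 7·1 + 0
gcd(96, 443) = 1, so the inverse exists.
Bézout: 1 = −13·443 + 60·96.
So 96⁻¹ ≡ 60 (mod 443).

60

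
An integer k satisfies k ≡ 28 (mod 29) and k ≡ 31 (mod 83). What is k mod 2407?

29⁻¹ mod 83: 29·63 ≡ 1 (mod 83), so 29⁻¹ ≡ 63.
k = 28 + 29·((31 − 28)·63 mod 83) = 28 + 29·23 = 695.

695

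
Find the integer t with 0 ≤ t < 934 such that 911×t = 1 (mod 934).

203

By the extended Euclidean algorithm:
934 = 1*911 + 23
911 = 39*23 + 14
23 = 1*14 + 9
14 = 1*9 + 5
9 = 1*5 + 4
5 = 1*4 + 1
4 = 4*1 + 0
gcd(911, 934) = 1, so the inverse exists.
Back-substitute for 1:
1 = 1*5 − 1*4
  = −1*9 + 2*5
  = 2*14 − 3*9
  = −3*23 + 5*14
  = 5*911 − 198*23
  = −198*934 + 203*911
So 911⁻¹ ≡ 203 (mod 934).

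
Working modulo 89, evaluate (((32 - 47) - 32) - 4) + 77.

32 - 47 = -15 ≡ 74 (mod 89)
74 - 32 = 42
42 - 4 = 38
38 + 77 = 115 ≡ 26 (mod 89)

26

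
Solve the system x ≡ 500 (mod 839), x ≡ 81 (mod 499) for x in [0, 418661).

123833

839⁻¹ mod 499: 839*295 ≡ 1 (mod 499), so 839⁻¹ ≡ 295.
x = 500 + 839*((81 − 500)*295 mod 499) = 500 + 839*147 = 123833.
Check: 123833 mod 839 = 500, 123833 mod 499 = 81. ✓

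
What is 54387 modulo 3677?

54387 = 14·3677 + 2909, so 54387 ≡ 2909 (mod 3677).

2909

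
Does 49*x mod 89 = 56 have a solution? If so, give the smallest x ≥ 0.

52

gcd(49, 89) = 1, so a unique solution mod 89 exists.
49⁻¹ ≡ 20 (mod 89).
x ≡ 20*56 ≡ 52 (mod 89).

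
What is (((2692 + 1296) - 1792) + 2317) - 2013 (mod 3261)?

2500

2692 + 1296 = 3988 ≡ 727 (mod 3261)
727 - 1792 = -1065 ≡ 2196 (mod 3261)
2196 + 2317 = 4513 ≡ 1252 (mod 3261)
1252 - 2013 = -761 ≡ 2500 (mod 3261)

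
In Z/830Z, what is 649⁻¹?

By the extended Euclidean algorithm:
830 = 1*649 + 181
649 = 3*181 + 106
181 = 1*106 + 75
106 = 1*75 + 31
75 = 2*31 + 13
31 = 2*13 + 5
13 = 2*5 + 3
5 = 1*3 + 2
3 = 1*2 + 1
2 = 2*1 + 0
gcd(649, 830) = 1, so the inverse exists.
Back-substitute for 1:
1 = 1*3 − 1*2
  = −1*5 + 2*3
  = 2*13 − 5*5
  = −5*31 + 12*13
  = 12*75 − 29*31
  = −29*106 + 41*75
  = 41*181 − 70*106
  = −70*649 + 251*181
  = 251*830 − 321*649
So 649⁻¹ ≡ −321 ≡ 509 (mod 830).

509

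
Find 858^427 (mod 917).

228

427 in binary is 110101011, i.e. 427 = 256 + 128 + 32 + 8 + 2 + 1.
858^1 ≡ 858 (mod 917)
858^2 ≡ 858^2 = 736164 ≡ 730 (mod 917)
858^4 ≡ 730^2 = 532900 ≡ 123 (mod 917)
858^8 ≡ 123^2 = 15129 ≡ 457 (mod 917)
858^16 ≡ 457^2 = 208849 ≡ 690 (mod 917)
858^32 ≡ 690^2 = 476100 ≡ 177 (mod 917)
858^64 ≡ 177^2 = 31329 ≡ 151 (mod 917)
858^128 ≡ 151^2 = 22801 ≡ 793 (mod 917)
858^256 ≡ 793^2 = 628849 ≡ 704 (mod 917)
858^427 = 858^256 * 858^128 * 858^32 * 858^8 * 858^2 * 858^1 ≡ 704 * 793 * 177 * 457 * 730 * 858 (mod 917).
Accumulate the product:
704 * 793 = 558272 ≡ 736
736 * 177 = 130272 ≡ 58
58 * 457 = 26506 ≡ 830
830 * 730 = 605900 ≡ 680
680 * 858 = 583440 ≡ 228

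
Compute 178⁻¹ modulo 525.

Run the extended Euclidean algorithm:
525 = 2*178 + 169
178 = 1*169 + 9
169 = 18*9 + 7
9 = 1*7 + 2
7 = 3*2 + 1
2 = 2*1 + 0
gcd(178, 525) = 1, so the inverse exists.
Bézout: 1 = 79*525 − 233*178.
So 178⁻¹ ≡ −233 ≡ 292 (mod 525).

292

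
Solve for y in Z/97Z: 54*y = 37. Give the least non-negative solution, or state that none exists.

42

gcd(54, 97) = 1, so a unique solution mod 97 exists.
54⁻¹ ≡ 9 (mod 97).
y ≡ 9*37 ≡ 42 (mod 97).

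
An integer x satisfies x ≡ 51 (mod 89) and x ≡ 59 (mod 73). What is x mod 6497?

3344

89⁻¹ mod 73: 89*32 ≡ 1 (mod 73), so 89⁻¹ ≡ 32.
x = 51 + 89*((59 − 51)*32 mod 73) = 51 + 89*37 = 3344.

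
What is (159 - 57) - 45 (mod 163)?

159 - 57 = 102
102 - 45 = 57

57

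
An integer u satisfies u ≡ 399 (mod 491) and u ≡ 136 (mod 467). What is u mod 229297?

119221

491⁻¹ mod 467: 491×253 ≡ 1 (mod 467), so 491⁻¹ ≡ 253.
u = 399 + 491×((136 − 399)×253 mod 467) = 399 + 491×242 = 119221.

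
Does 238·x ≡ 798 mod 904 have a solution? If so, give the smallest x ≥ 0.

349

gcd(238, 904) = 2, and 2 | 798, so solutions exist.
Divide through by 2: 119·x ≡ 399 mod 452.
119⁻¹ ≡ 19 (mod 452).
x ≡ 19·399 ≡ 349 (mod 452).
The smallest non-negative solution is x = 349.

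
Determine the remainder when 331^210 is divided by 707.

519

Using repeated squaring:
210 in binary is 11010010, i.e. 210 = 128 + 64 + 16 + 2.
331^1 ≡ 331 (mod 707)
331^2 ≡ 331^2 = 109561 ≡ 683 (mod 707)
331^4 ≡ 683^2 = 466489 ≡ 576 (mod 707)
331^8 ≡ 576^2 = 331776 ≡ 193 (mod 707)
331^16 ≡ 193^2 = 37249 ≡ 485 (mod 707)
331^32 ≡ 485^2 = 235225 ≡ 501 (mod 707)
331^64 ≡ 501^2 = 251001 ≡ 16 (mod 707)
331^128 ≡ 16^2 = 256 (mod 707)
331^210 = 331^128 * 331^64 * 331^16 * 331^2 ≡ 256 * 16 * 485 * 683 (mod 707).
Accumulate the product:
256 * 16 = 4096 ≡ 561
561 * 485 = 272085 ≡ 597
597 * 683 = 407751 ≡ 519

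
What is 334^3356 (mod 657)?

Using repeated squaring:
334^1 ≡ 334 (mod 657)
334^2 ≡ 334^2 = 111556 ≡ 523 (mod 657)
334^4 ≡ 523^2 = 273529 ≡ 217 (mod 657)
334^8 ≡ 217^2 = 47089 ≡ 442 (mod 657)
334^16 ≡ 442^2 = 195364 ≡ 235 (mod 657)
334^32 ≡ 235^2 = 55225 ≡ 37 (mod 657)
334^64 ≡ 37^2 = 1369 ≡ 55 (mod 657)
334^128 ≡ 55^2 = 3025 ≡ 397 (mod 657)
334^256 ≡ 397^2 = 157609 ≡ 586 (mod 657)
334^512 ≡ 586^2 = 343396 ≡ 442 (mod 657)
334^1024 ≡ 442^2 = 195364 ≡ 235 (mod 657)
334^2048 ≡ 235^2 = 55225 ≡ 37 (mod 657)
334^3356 = 334^2048 · 334^1024 · 334^256 · 334^16 · 334^8 · 334^4 ≡ 37 · 235 · 586 · 235 · 442 · 217 (mod 657).
Accumulate the product:
37 · 235 = 8695 ≡ 154
154 · 586 = 90244 ≡ 235
235 · 235 = 55225 ≡ 37
37 · 442 = 16354 ≡ 586
586 · 217 = 127162 ≡ 361

361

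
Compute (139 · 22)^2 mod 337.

139 · 22 = 3058 ≡ 25 (mod 337)
(25)^2 ≡ 288 (mod 337)

288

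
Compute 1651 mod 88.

67

1651 = 18×88 + 67, so 1651 ≡ 67 (mod 88).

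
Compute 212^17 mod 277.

Compute successive squares:
17 in binary is 10001, i.e. 17 = 16 + 1.
212^1 ≡ 212 (mod 277)
212^2 ≡ 212^2 = 44944 ≡ 70 (mod 277)
212^4 ≡ 70^2 = 4900 ≡ 191 (mod 277)
212^8 ≡ 191^2 = 36481 ≡ 194 (mod 277)
212^16 ≡ 194^2 = 37636 ≡ 241 (mod 277)
212^17 = 212^16 × 212^1 ≡ 241 × 212 (mod 277).
241 × 212 = 51092 ≡ 124 (mod 277).

124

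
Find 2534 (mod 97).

12

2534 = 26*97 + 12, so 2534 ≡ 12 (mod 97).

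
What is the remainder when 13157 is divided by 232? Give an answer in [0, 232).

165

13157 = 56*232 + 165, so 13157 ≡ 165 (mod 232).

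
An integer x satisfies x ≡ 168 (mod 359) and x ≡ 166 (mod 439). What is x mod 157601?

4117

359⁻¹ mod 439: 359*214 ≡ 1 (mod 439), so 359⁻¹ ≡ 214.
x = 168 + 359*((166 − 168)*214 mod 439) = 168 + 359*11 = 4117.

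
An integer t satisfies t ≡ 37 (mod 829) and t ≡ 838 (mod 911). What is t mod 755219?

829⁻¹ mod 911: 829*811 ≡ 1 (mod 911), so 829⁻¹ ≡ 811.
t = 37 + 829*((838 − 37)*811 mod 911) = 37 + 829*68 = 56409.

56409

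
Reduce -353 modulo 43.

34

-353 = -9×43 + 34, so -353 ≡ 34 (mod 43).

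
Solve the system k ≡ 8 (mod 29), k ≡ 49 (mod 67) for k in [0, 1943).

29⁻¹ mod 67: 29*37 ≡ 1 (mod 67), so 29⁻¹ ≡ 37.
k = 8 + 29*((49 − 8)*37 mod 67) = 8 + 29*43 = 1255.

1255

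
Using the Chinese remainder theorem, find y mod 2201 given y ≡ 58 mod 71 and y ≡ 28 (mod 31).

71⁻¹ mod 31: 71*7 ≡ 1 (mod 31), so 71⁻¹ ≡ 7.
y = 58 + 71*((28 − 58)*7 mod 31) = 58 + 71*7 = 555.

555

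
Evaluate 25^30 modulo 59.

25^1 ≡ 25 (mod 59)
25^2 ≡ 25^2 = 625 ≡ 35 (mod 59)
25^4 ≡ 35^2 = 1225 ≡ 45 (mod 59)
25^8 ≡ 45^2 = 2025 ≡ 19 (mod 59)
25^16 ≡ 19^2 = 361 ≡ 7 (mod 59)
25^30 = 25^16 · 25^8 · 25^4 · 25^2 ≡ 7 · 19 · 45 · 35 (mod 59).
Accumulate the product:
7 · 19 = 133 ≡ 15
15 · 45 = 675 ≡ 26
26 · 35 = 910 ≡ 25

25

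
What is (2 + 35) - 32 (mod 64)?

5

2 + 35 = 37
37 - 32 = 5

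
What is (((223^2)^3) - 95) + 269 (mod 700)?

(223)^2 ≡ 29 (mod 700)
(29)^3 ≡ 589 (mod 700)
589 - 95 = 494
494 + 269 = 763 ≡ 63 (mod 700)

63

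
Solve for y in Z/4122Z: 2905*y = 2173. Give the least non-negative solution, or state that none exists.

gcd(2905, 4122) = 1, so a unique solution mod 4122 exists.
2905⁻¹ ≡ 2713 (mod 4122).
y ≡ 2713*2173 ≡ 889 (mod 4122).

889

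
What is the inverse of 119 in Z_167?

80

Apply the Euclidean algorithm and back-substitute:
167 = 1*119 + 48
119 = 2*48 + 23
48 = 2*23 + 2
23 = 11*2 + 1
2 = 2*1 + 0
gcd(119, 167) = 1, so the inverse exists.
Bézout: 1 = −57*167 + 80*119.
So 119⁻¹ ≡ 80 (mod 167).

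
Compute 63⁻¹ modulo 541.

Run the extended Euclidean algorithm:
541 = 8·63 + 37
63 = 1·37 + 26
37 = 1·26 + 11
26 = 2·11 + 4
11 = 2·4 + 3
4 = 1·3 + 1
3 = 3·1 + 0
gcd(63, 541) = 1, so the inverse exists.
Back-substitute for 1:
1 = 1·4 − 1·3
  = −1·11 + 3·4
  = 3·26 − 7·11
  = −7·37 + 10·26
  = 10·63 − 17·37
  = −17·541 + 146·63
So 63⁻¹ ≡ 146 (mod 541).

146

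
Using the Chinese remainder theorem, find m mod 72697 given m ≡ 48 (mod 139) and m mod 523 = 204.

15894

139⁻¹ mod 523: 139×222 ≡ 1 (mod 523), so 139⁻¹ ≡ 222.
m = 48 + 139×((204 − 48)×222 mod 523) = 48 + 139×114 = 15894.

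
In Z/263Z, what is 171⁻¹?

20

263 = 1·171 + 92
171 = 1·92 + 79
92 = 1·79 + 13
79 = 6·13 + 1
13 = 13·1 + 0
gcd(171, 263) = 1, so the inverse exists.
Back-substitute for 1:
1 = 1·79 − 6·13
  = −6·92 + 7·79
  = 7·171 − 13·92
  = −13·263 + 20·171
So 171⁻¹ ≡ 20 (mod 263).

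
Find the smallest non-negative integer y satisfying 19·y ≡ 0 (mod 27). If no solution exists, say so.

0

gcd(19, 27) = 1, so a unique solution mod 27 exists.
19⁻¹ ≡ 10 (mod 27).
y ≡ 10·0 ≡ 0 (mod 27).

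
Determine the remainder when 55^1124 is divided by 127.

Using repeated squaring:
1124 in binary is 10001100100, i.e. 1124 = 1024 + 64 + 32 + 4.
55^1 ≡ 55 (mod 127)
55^2 ≡ 55^2 = 3025 ≡ 104 (mod 127)
55^4 ≡ 104^2 = 10816 ≡ 21 (mod 127)
55^8 ≡ 21^2 = 441 ≡ 60 (mod 127)
55^16 ≡ 60^2 = 3600 ≡ 44 (mod 127)
55^32 ≡ 44^2 = 1936 ≡ 31 (mod 127)
55^64 ≡ 31^2 = 961 ≡ 72 (mod 127)
55^128 ≡ 72^2 = 5184 ≡ 104 (mod 127)
55^256 ≡ 104^2 = 10816 ≡ 21 (mod 127)
55^512 ≡ 21^2 = 441 ≡ 60 (mod 127)
55^1024 ≡ 60^2 = 3600 ≡ 44 (mod 127)
55^1124 = 55^1024 * 55^64 * 55^32 * 55^4 ≡ 44 * 72 * 31 * 21 (mod 127).
Accumulate the product:
44 * 72 = 3168 ≡ 120
120 * 31 = 3720 ≡ 37
37 * 21 = 777 ≡ 15

15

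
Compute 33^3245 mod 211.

Using repeated squaring:
33^1 ≡ 33 (mod 211)
33^2 ≡ 33^2 = 1089 ≡ 34 (mod 211)
33^4 ≡ 34^2 = 1156 ≡ 101 (mod 211)
33^8 ≡ 101^2 = 10201 ≡ 73 (mod 211)
33^16 ≡ 73^2 = 5329 ≡ 54 (mod 211)
33^32 ≡ 54^2 = 2916 ≡ 173 (mod 211)
33^64 ≡ 173^2 = 29929 ≡ 178 (mod 211)
33^128 ≡ 178^2 = 31684 ≡ 34 (mod 211)
33^256 ≡ 34^2 = 1156 ≡ 101 (mod 211)
33^512 ≡ 101^2 = 10201 ≡ 73 (mod 211)
33^1024 ≡ 73^2 = 5329 ≡ 54 (mod 211)
33^2048 ≡ 54^2 = 2916 ≡ 173 (mod 211)
33^3245 = 33^2048 · 33^1024 · 33^128 · 33^32 · 33^8 · 33^4 · 33^1 ≡ 173 · 54 · 34 · 173 · 73 · 101 · 33 (mod 211).
Accumulate the product:
173 · 54 = 9342 ≡ 58
58 · 34 = 1972 ≡ 73
73 · 173 = 12629 ≡ 180
180 · 73 = 13140 ≡ 58
58 · 101 = 5858 ≡ 161
161 · 33 = 5313 ≡ 38

38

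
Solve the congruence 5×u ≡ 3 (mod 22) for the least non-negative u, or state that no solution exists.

gcd(5, 22) = 1, so a unique solution mod 22 exists.
5⁻¹ ≡ 9 (mod 22).
u ≡ 9×3 ≡ 5 (mod 22).

5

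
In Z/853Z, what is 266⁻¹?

By the extended Euclidean algorithm:
853 = 3×266 + 55
266 = 4×55 + 46
55 = 1×46 + 9
46 = 5×9 + 1
9 = 9×1 + 0
gcd(266, 853) = 1, so the inverse exists.
Bézout: 1 = −29×853 + 93×266.
So 266⁻¹ ≡ 93 (mod 853).

93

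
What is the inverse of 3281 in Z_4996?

3353

Apply the Euclidean algorithm and back-substitute:
4996 = 1*3281 + 1715
3281 = 1*1715 + 1566
1715 = 1*1566 + 149
1566 = 10*149 + 76
149 = 1*76 + 73
76 = 1*73 + 3
73 = 24*3 + 1
3 = 3*1 + 0
gcd(3281, 4996) = 1, so the inverse exists.
Back-substitute for 1:
1 = 1*73 − 24*3
  = −24*76 + 25*73
  = 25*149 − 49*76
  = −49*1566 + 515*149
  = 515*1715 − 564*1566
  = −564*3281 + 1079*1715
  = 1079*4996 − 1643*3281
So 3281⁻¹ ≡ −1643 ≡ 3353 (mod 4996).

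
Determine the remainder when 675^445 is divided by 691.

278

675^1 ≡ 675 (mod 691)
675^2 ≡ 675^2 = 455625 ≡ 256 (mod 691)
675^4 ≡ 256^2 = 65536 ≡ 582 (mod 691)
675^8 ≡ 582^2 = 338724 ≡ 134 (mod 691)
675^16 ≡ 134^2 = 17956 ≡ 681 (mod 691)
675^32 ≡ 681^2 = 463761 ≡ 100 (mod 691)
675^64 ≡ 100^2 = 10000 ≡ 326 (mod 691)
675^128 ≡ 326^2 = 106276 ≡ 553 (mod 691)
675^256 ≡ 553^2 = 305809 ≡ 387 (mod 691)
675^445 = 675^256 * 675^128 * 675^32 * 675^16 * 675^8 * 675^4 * 675^1 ≡ 387 * 553 * 100 * 681 * 134 * 582 * 675 (mod 691).
Accumulate the product:
387 * 553 = 214011 ≡ 492
492 * 100 = 49200 ≡ 139
139 * 681 = 94659 ≡ 683
683 * 134 = 91522 ≡ 310
310 * 582 = 180420 ≡ 69
69 * 675 = 46575 ≡ 278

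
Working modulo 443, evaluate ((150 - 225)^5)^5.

150 - 225 = -75 ≡ 368 (mod 443)
(368)^5 ≡ 20 (mod 443)
(20)^5 ≡ 211 (mod 443)

211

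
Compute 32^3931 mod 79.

40

Compute successive squares:
32^1 ≡ 32 (mod 79)
32^2 ≡ 32^2 = 1024 ≡ 76 (mod 79)
32^4 ≡ 76^2 = 5776 ≡ 9 (mod 79)
32^8 ≡ 9^2 = 81 ≡ 2 (mod 79)
32^16 ≡ 2^2 = 4 (mod 79)
32^32 ≡ 4^2 = 16 (mod 79)
32^64 ≡ 16^2 = 256 ≡ 19 (mod 79)
32^128 ≡ 19^2 = 361 ≡ 45 (mod 79)
32^256 ≡ 45^2 = 2025 ≡ 50 (mod 79)
32^512 ≡ 50^2 = 2500 ≡ 51 (mod 79)
32^1024 ≡ 51^2 = 2601 ≡ 73 (mod 79)
32^2048 ≡ 73^2 = 5329 ≡ 36 (mod 79)
32^3931 = 32^2048 · 32^1024 · 32^512 · 32^256 · 32^64 · 32^16 · 32^8 · 32^2 · 32^1 ≡ 36 · 73 · 51 · 50 · 19 · 4 · 2 · 76 · 32 (mod 79).
Accumulate the product:
36 · 73 = 2628 ≡ 21
21 · 51 = 1071 ≡ 44
44 · 50 = 2200 ≡ 67
67 · 19 = 1273 ≡ 9
9 · 4 = 36
36 · 2 = 72
72 · 76 = 5472 ≡ 21
21 · 32 = 672 ≡ 40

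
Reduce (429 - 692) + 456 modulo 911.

429 - 692 = -263 ≡ 648 (mod 911)
648 + 456 = 1104 ≡ 193 (mod 911)

193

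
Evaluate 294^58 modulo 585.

Compute successive squares:
58 in binary is 111010, i.e. 58 = 32 + 16 + 8 + 2.
294^1 ≡ 294 (mod 585)
294^2 ≡ 294^2 = 86436 ≡ 441 (mod 585)
294^4 ≡ 441^2 = 194481 ≡ 261 (mod 585)
294^8 ≡ 261^2 = 68121 ≡ 261 (mod 585)
294^16 ≡ 261^2 = 68121 ≡ 261 (mod 585)
294^32 ≡ 261^2 = 68121 ≡ 261 (mod 585)
294^58 = 294^32 · 294^16 · 294^8 · 294^2 ≡ 261 · 261 · 261 · 441 (mod 585).
Accumulate the product:
261 · 261 = 68121 ≡ 261
261 · 261 = 68121 ≡ 261
261 · 441 = 115101 ≡ 441

441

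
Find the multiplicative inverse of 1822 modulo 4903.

3797

Run the extended Euclidean algorithm:
4903 = 2×1822 + 1259
1822 = 1×1259 + 563
1259 = 2×563 + 133
563 = 4×133 + 31
133 = 4×31 + 9
31 = 3×9 + 4
9 = 2×4 + 1
4 = 4×1 + 0
gcd(1822, 4903) = 1, so the inverse exists.
Back-substitute for 1:
1 = 1×9 − 2×4
  = −2×31 + 7×9
  = 7×133 − 30×31
  = −30×563 + 127×133
  = 127×1259 − 284×563
  = −284×1822 + 411×1259
  = 411×4903 − 1106×1822
So 1822⁻¹ ≡ −1106 ≡ 3797 (mod 4903).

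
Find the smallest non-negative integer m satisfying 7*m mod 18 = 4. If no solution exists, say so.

gcd(7, 18) = 1, so a unique solution mod 18 exists.
7⁻¹ ≡ 13 (mod 18).
m ≡ 13*4 ≡ 16 (mod 18).

16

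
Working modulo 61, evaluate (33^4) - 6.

14

(33)^4 ≡ 20 (mod 61)
20 - 6 = 14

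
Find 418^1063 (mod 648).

40

Compute successive squares:
1063 in binary is 10000100111, i.e. 1063 = 1024 + 32 + 4 + 2 + 1.
418^1 ≡ 418 (mod 648)
418^2 ≡ 418^2 = 174724 ≡ 412 (mod 648)
418^4 ≡ 412^2 = 169744 ≡ 616 (mod 648)
418^8 ≡ 616^2 = 379456 ≡ 376 (mod 648)
418^16 ≡ 376^2 = 141376 ≡ 112 (mod 648)
418^32 ≡ 112^2 = 12544 ≡ 232 (mod 648)
418^64 ≡ 232^2 = 53824 ≡ 40 (mod 648)
418^128 ≡ 40^2 = 1600 ≡ 304 (mod 648)
418^256 ≡ 304^2 = 92416 ≡ 400 (mod 648)
418^512 ≡ 400^2 = 160000 ≡ 592 (mod 648)
418^1024 ≡ 592^2 = 350464 ≡ 544 (mod 648)
418^1063 = 418^1024 × 418^32 × 418^4 × 418^2 × 418^1 ≡ 544 × 232 × 616 × 412 × 418 (mod 648).
Accumulate the product:
544 × 232 = 126208 ≡ 496
496 × 616 = 305536 ≡ 328
328 × 412 = 135136 ≡ 352
352 × 418 = 147136 ≡ 40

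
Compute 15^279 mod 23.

21

15^1 ≡ 15 (mod 23)
15^2 ≡ 15^2 = 225 ≡ 18 (mod 23)
15^4 ≡ 18^2 = 324 ≡ 2 (mod 23)
15^8 ≡ 2^2 = 4 (mod 23)
15^16 ≡ 4^2 = 16 (mod 23)
15^32 ≡ 16^2 = 256 ≡ 3 (mod 23)
15^64 ≡ 3^2 = 9 (mod 23)
15^128 ≡ 9^2 = 81 ≡ 12 (mod 23)
15^256 ≡ 12^2 = 144 ≡ 6 (mod 23)
15^279 = 15^256 * 15^16 * 15^4 * 15^2 * 15^1 ≡ 6 * 16 * 2 * 18 * 15 (mod 23).
Accumulate the product:
6 * 16 = 96 ≡ 4
4 * 2 = 8
8 * 18 = 144 ≡ 6
6 * 15 = 90 ≡ 21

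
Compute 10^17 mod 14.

12

Using repeated squaring:
10^1 ≡ 10 (mod 14)
10^2 ≡ 10^2 = 100 ≡ 2 (mod 14)
10^4 ≡ 2^2 = 4 (mod 14)
10^8 ≡ 4^2 = 16 ≡ 2 (mod 14)
10^16 ≡ 2^2 = 4 (mod 14)
10^17 = 10^16 * 10^1 ≡ 4 * 10 (mod 14).
4 * 10 = 40 ≡ 12 (mod 14).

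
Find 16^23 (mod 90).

23 in binary is 10111, i.e. 23 = 16 + 4 + 2 + 1.
16^1 ≡ 16 (mod 90)
16^2 ≡ 16^2 = 256 ≡ 76 (mod 90)
16^4 ≡ 76^2 = 5776 ≡ 16 (mod 90)
16^8 ≡ 16^2 = 256 ≡ 76 (mod 90)
16^16 ≡ 76^2 = 5776 ≡ 16 (mod 90)
16^23 = 16^16 * 16^4 * 16^2 * 16^1 ≡ 16 * 16 * 76 * 16 (mod 90).
Accumulate the product:
16 * 16 = 256 ≡ 76
76 * 76 = 5776 ≡ 16
16 * 16 = 256 ≡ 76

76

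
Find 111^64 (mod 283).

Using repeated squaring:
111^1 ≡ 111 (mod 283)
111^2 ≡ 111^2 = 12321 ≡ 152 (mod 283)
111^4 ≡ 152^2 = 23104 ≡ 181 (mod 283)
111^8 ≡ 181^2 = 32761 ≡ 216 (mod 283)
111^16 ≡ 216^2 = 46656 ≡ 244 (mod 283)
111^32 ≡ 244^2 = 59536 ≡ 106 (mod 283)
111^64 ≡ 106^2 = 11236 ≡ 199 (mod 283)
So 111^64 ≡ 199 (mod 283).

199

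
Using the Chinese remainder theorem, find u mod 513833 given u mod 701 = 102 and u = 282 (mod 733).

701⁻¹ mod 733: 701·481 ≡ 1 (mod 733), so 701⁻¹ ≡ 481.
u = 102 + 701·((282 − 102)·481 mod 733) = 102 + 701·86 = 60388.

60388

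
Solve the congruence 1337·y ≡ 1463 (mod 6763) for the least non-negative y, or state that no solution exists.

gcd(1337, 6763) = 1, so a unique solution mod 6763 exists.
1337⁻¹ ≡ 6156 (mod 6763).
y ≡ 6156·1463 ≡ 4675 (mod 6763).

4675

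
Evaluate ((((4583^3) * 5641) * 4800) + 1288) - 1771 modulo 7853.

(4583)^3 ≡ 5767 (mod 7853)
5767 * 5641 = 32531647 ≡ 4521 (mod 7853)
4521 * 4800 = 21700800 ≡ 2961 (mod 7853)
2961 + 1288 = 4249
4249 - 1771 = 2478

2478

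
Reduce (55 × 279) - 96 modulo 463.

55 × 279 = 15345 ≡ 66 (mod 463)
66 - 96 = -30 ≡ 433 (mod 463)

433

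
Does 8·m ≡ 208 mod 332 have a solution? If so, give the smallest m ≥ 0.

26

gcd(8, 332) = 4, and 4 | 208, so solutions exist.
Divide through by 4: 2·m = 52 (mod 83).
2⁻¹ ≡ 42 (mod 83).
m ≡ 42·52 ≡ 26 (mod 83).
The smallest non-negative solution is m = 26.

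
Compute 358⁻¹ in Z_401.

Run the extended Euclidean algorithm:
401 = 1*358 + 43
358 = 8*43 + 14
43 = 3*14 + 1
14 = 14*1 + 0
gcd(358, 401) = 1, so the inverse exists.
Bézout: 1 = 25*401 − 28*358.
So 358⁻¹ ≡ −28 ≡ 373 (mod 401).

373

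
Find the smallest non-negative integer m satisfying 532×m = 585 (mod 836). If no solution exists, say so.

no solution

gcd(532, 836) = 76, and 76 does not divide 585.
So the congruence has no solution.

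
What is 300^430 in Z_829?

430 in binary is 110101110, i.e. 430 = 256 + 128 + 32 + 8 + 4 + 2.
300^1 ≡ 300 (mod 829)
300^2 ≡ 300^2 = 90000 ≡ 468 (mod 829)
300^4 ≡ 468^2 = 219024 ≡ 168 (mod 829)
300^8 ≡ 168^2 = 28224 ≡ 38 (mod 829)
300^16 ≡ 38^2 = 1444 ≡ 615 (mod 829)
300^32 ≡ 615^2 = 378225 ≡ 201 (mod 829)
300^64 ≡ 201^2 = 40401 ≡ 609 (mod 829)
300^128 ≡ 609^2 = 370881 ≡ 318 (mod 829)
300^256 ≡ 318^2 = 101124 ≡ 815 (mod 829)
300^430 = 300^256 * 300^128 * 300^32 * 300^8 * 300^4 * 300^2 ≡ 815 * 318 * 201 * 38 * 168 * 468 (mod 829).
Accumulate the product:
815 * 318 = 259170 ≡ 522
522 * 201 = 104922 ≡ 468
468 * 38 = 17784 ≡ 375
375 * 168 = 63000 ≡ 825
825 * 468 = 386100 ≡ 615

615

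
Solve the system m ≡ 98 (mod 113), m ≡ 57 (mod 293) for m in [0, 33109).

26427

113⁻¹ mod 293: 113*223 ≡ 1 (mod 293), so 113⁻¹ ≡ 223.
m = 98 + 113*((57 − 98)*223 mod 293) = 98 + 113*233 = 26427.
Check: 26427 mod 113 = 98, 26427 mod 293 = 57. ✓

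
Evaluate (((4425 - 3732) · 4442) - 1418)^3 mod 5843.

3105

4425 - 3732 = 693
693 · 4442 = 3078306 ≡ 4888 (mod 5843)
4888 - 1418 = 3470
(3470)^3 ≡ 3105 (mod 5843)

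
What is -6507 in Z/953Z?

164

-6507 = -7×953 + 164, so -6507 ≡ 164 (mod 953).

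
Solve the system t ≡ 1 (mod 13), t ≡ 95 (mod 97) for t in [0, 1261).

13⁻¹ mod 97: 13·15 ≡ 1 (mod 97), so 13⁻¹ ≡ 15.
t = 1 + 13·((95 − 1)·15 mod 97) = 1 + 13·52 = 677.

677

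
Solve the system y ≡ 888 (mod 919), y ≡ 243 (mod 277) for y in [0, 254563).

919⁻¹ mod 277: 919×85 ≡ 1 (mod 277), so 919⁻¹ ≡ 85.
y = 888 + 919×((243 − 888)×85 mod 277) = 888 + 919×21 = 20187.
Check: 20187 mod 919 = 888, 20187 mod 277 = 243. ✓

20187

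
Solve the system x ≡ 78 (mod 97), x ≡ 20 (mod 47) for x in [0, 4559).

97⁻¹ mod 47: 97·16 ≡ 1 (mod 47), so 97⁻¹ ≡ 16.
x = 78 + 97·((20 − 78)·16 mod 47) = 78 + 97·12 = 1242.

1242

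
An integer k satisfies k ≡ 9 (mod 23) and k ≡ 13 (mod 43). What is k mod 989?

400

23⁻¹ mod 43: 23·15 ≡ 1 (mod 43), so 23⁻¹ ≡ 15.
k = 9 + 23·((13 − 9)·15 mod 43) = 9 + 23·17 = 400.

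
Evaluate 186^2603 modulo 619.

Compute successive squares:
2603 in binary is 101000101011, i.e. 2603 = 2048 + 512 + 32 + 8 + 2 + 1.
186^1 ≡ 186 (mod 619)
186^2 ≡ 186^2 = 34596 ≡ 551 (mod 619)
186^4 ≡ 551^2 = 303601 ≡ 291 (mod 619)
186^8 ≡ 291^2 = 84681 ≡ 497 (mod 619)
186^16 ≡ 497^2 = 247009 ≡ 28 (mod 619)
186^32 ≡ 28^2 = 784 ≡ 165 (mod 619)
186^64 ≡ 165^2 = 27225 ≡ 608 (mod 619)
186^128 ≡ 608^2 = 369664 ≡ 121 (mod 619)
186^256 ≡ 121^2 = 14641 ≡ 404 (mod 619)
186^512 ≡ 404^2 = 163216 ≡ 419 (mod 619)
186^1024 ≡ 419^2 = 175561 ≡ 384 (mod 619)
186^2048 ≡ 384^2 = 147456 ≡ 134 (mod 619)
186^2603 = 186^2048 · 186^512 · 186^32 · 186^8 · 186^2 · 186^1 ≡ 134 · 419 · 165 · 497 · 551 · 186 (mod 619).
Accumulate the product:
134 · 419 = 56146 ≡ 436
436 · 165 = 71940 ≡ 136
136 · 497 = 67592 ≡ 121
121 · 551 = 66671 ≡ 438
438 · 186 = 81468 ≡ 379

379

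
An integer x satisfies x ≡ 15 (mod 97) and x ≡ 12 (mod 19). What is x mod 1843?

97⁻¹ mod 19: 97·10 ≡ 1 (mod 19), so 97⁻¹ ≡ 10.
x = 15 + 97·((12 − 15)·10 mod 19) = 15 + 97·8 = 791.
Check: 791 mod 97 = 15, 791 mod 19 = 12. ✓

791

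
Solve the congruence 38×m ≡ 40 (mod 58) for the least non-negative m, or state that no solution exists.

gcd(38, 58) = 2, and 2 | 40, so solutions exist.
Divide through by 2: 19×m ≡ 20 mod 29.
19⁻¹ ≡ 26 (mod 29).
m ≡ 26×20 ≡ 27 (mod 29).
The smallest non-negative solution is m = 27.

27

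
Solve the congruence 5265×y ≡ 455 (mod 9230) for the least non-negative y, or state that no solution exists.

93

gcd(5265, 9230) = 65, and 65 | 455, so solutions exist.
Divide through by 65: 81×y mod 142 = 7.
81⁻¹ ≡ 135 (mod 142).
y ≡ 135×7 ≡ 93 (mod 142).
The smallest non-negative solution is y = 93.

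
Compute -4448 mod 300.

52

-4448 = -15×300 + 52, so -4448 ≡ 52 (mod 300).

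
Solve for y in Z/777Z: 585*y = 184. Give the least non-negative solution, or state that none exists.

gcd(585, 777) = 3, and 3 does not divide 184.
So the congruence has no solution.

no solution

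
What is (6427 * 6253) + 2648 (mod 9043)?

3587

6427 * 6253 = 40188031 ≡ 939 (mod 9043)
939 + 2648 = 3587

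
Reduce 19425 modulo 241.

19425 = 80*241 + 145, so 19425 ≡ 145 (mod 241).

145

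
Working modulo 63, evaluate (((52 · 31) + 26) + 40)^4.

52 · 31 = 1612 ≡ 37 (mod 63)
37 + 26 = 63 ≡ 0 (mod 63)
0 + 40 = 40
(40)^4 ≡ 58 (mod 63)

58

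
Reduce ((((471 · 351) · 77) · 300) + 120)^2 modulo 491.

321

471 · 351 = 165321 ≡ 345 (mod 491)
345 · 77 = 26565 ≡ 51 (mod 491)
51 · 300 = 15300 ≡ 79 (mod 491)
79 + 120 = 199
(199)^2 ≡ 321 (mod 491)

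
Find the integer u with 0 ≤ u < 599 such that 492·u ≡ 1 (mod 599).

Apply the Euclidean algorithm and back-substitute:
599 = 1·492 + 107
492 = 4·107 + 64
107 = 1·64 + 43
64 = 1·43 + 21
43 = 2·21 + 1
21 = 21·1 + 0
gcd(492, 599) = 1, so the inverse exists.
Bézout: 1 = 23·599 − 28·492.
So 492⁻¹ ≡ −28 ≡ 571 (mod 599).

571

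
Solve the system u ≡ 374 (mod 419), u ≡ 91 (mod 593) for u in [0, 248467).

173840

419⁻¹ mod 593: 419×426 ≡ 1 (mod 593), so 419⁻¹ ≡ 426.
u = 374 + 419×((91 − 374)×426 mod 593) = 374 + 419×414 = 173840.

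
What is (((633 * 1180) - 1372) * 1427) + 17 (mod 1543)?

633 * 1180 = 746940 ≡ 128 (mod 1543)
128 - 1372 = -1244 ≡ 299 (mod 1543)
299 * 1427 = 426673 ≡ 805 (mod 1543)
805 + 17 = 822

822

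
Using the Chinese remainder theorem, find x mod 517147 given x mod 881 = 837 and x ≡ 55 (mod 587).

881⁻¹ mod 587: 881*2 ≡ 1 (mod 587), so 881⁻¹ ≡ 2.
x = 837 + 881*((55 − 837)*2 mod 587) = 837 + 881*197 = 174394.
Check: 174394 mod 881 = 837, 174394 mod 587 = 55. ✓

174394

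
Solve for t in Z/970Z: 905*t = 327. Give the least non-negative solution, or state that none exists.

gcd(905, 970) = 5, and 5 does not divide 327.
So the congruence has no solution.

no solution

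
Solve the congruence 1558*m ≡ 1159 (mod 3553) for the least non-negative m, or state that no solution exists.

76

gcd(1558, 3553) = 19, and 19 | 1159, so solutions exist.
Divide through by 19: 82*m ≡ 61 mod 187.
82⁻¹ ≡ 130 (mod 187).
m ≡ 130*61 ≡ 76 (mod 187).
The smallest non-negative solution is m = 76.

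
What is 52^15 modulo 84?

15 in binary is 1111, i.e. 15 = 8 + 4 + 2 + 1.
52^1 ≡ 52 (mod 84)
52^2 ≡ 52^2 = 2704 ≡ 16 (mod 84)
52^4 ≡ 16^2 = 256 ≡ 4 (mod 84)
52^8 ≡ 4^2 = 16 (mod 84)
52^15 = 52^8 × 52^4 × 52^2 × 52^1 ≡ 16 × 4 × 16 × 52 (mod 84).
Accumulate the product:
16 × 4 = 64
64 × 16 = 1024 ≡ 16
16 × 52 = 832 ≡ 76

76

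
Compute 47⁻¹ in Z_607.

155

Apply the Euclidean algorithm and back-substitute:
607 = 12*47 + 43
47 = 1*43 + 4
43 = 10*4 + 3
4 = 1*3 + 1
3 = 3*1 + 0
gcd(47, 607) = 1, so the inverse exists.
Back-substitute for 1:
1 = 1*4 − 1*3
  = −1*43 + 11*4
  = 11*47 − 12*43
  = −12*607 + 155*47
So 47⁻¹ ≡ 155 (mod 607).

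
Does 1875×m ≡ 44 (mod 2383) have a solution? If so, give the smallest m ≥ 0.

1820

gcd(1875, 2383) = 1, so a unique solution mod 2383 exists.
1875⁻¹ ≡ 258 (mod 2383).
m ≡ 258×44 ≡ 1820 (mod 2383).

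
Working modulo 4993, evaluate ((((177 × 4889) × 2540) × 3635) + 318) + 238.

856

177 × 4889 = 865353 ≡ 1564 (mod 4993)
1564 × 2540 = 3972560 ≡ 3125 (mod 4993)
3125 × 3635 = 11359375 ≡ 300 (mod 4993)
300 + 318 = 618
618 + 238 = 856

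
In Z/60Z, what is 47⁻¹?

23

60 = 1×47 + 13
47 = 3×13 + 8
13 = 1×8 + 5
8 = 1×5 + 3
5 = 1×3 + 2
3 = 1×2 + 1
2 = 2×1 + 0
gcd(47, 60) = 1, so the inverse exists.
Back-substitute for 1:
1 = 1×3 − 1×2
  = −1×5 + 2×3
  = 2×8 − 3×5
  = −3×13 + 5×8
  = 5×47 − 18×13
  = −18×60 + 23×47
So 47⁻¹ ≡ 23 (mod 60).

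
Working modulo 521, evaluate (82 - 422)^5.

82 - 422 = -340 ≡ 181 (mod 521)
(181)^5 ≡ 229 (mod 521)

229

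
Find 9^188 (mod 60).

By square-and-multiply:
188 in binary is 10111100, i.e. 188 = 128 + 32 + 16 + 8 + 4.
9^1 ≡ 9 (mod 60)
9^2 ≡ 9^2 = 81 ≡ 21 (mod 60)
9^4 ≡ 21^2 = 441 ≡ 21 (mod 60)
9^8 ≡ 21^2 = 441 ≡ 21 (mod 60)
9^16 ≡ 21^2 = 441 ≡ 21 (mod 60)
9^32 ≡ 21^2 = 441 ≡ 21 (mod 60)
9^64 ≡ 21^2 = 441 ≡ 21 (mod 60)
9^128 ≡ 21^2 = 441 ≡ 21 (mod 60)
9^188 = 9^128 × 9^32 × 9^16 × 9^8 × 9^4 ≡ 21 × 21 × 21 × 21 × 21 (mod 60).
Accumulate the product:
21 × 21 = 441 ≡ 21
21 × 21 = 441 ≡ 21
21 × 21 = 441 ≡ 21
21 × 21 = 441 ≡ 21

21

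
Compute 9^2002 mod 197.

164

2002 in binary is 11111010010, i.e. 2002 = 1024 + 512 + 256 + 128 + 64 + 16 + 2.
9^1 ≡ 9 (mod 197)
9^2 ≡ 9^2 = 81 (mod 197)
9^4 ≡ 81^2 = 6561 ≡ 60 (mod 197)
9^8 ≡ 60^2 = 3600 ≡ 54 (mod 197)
9^16 ≡ 54^2 = 2916 ≡ 158 (mod 197)
9^32 ≡ 158^2 = 24964 ≡ 142 (mod 197)
9^64 ≡ 142^2 = 20164 ≡ 70 (mod 197)
9^128 ≡ 70^2 = 4900 ≡ 172 (mod 197)
9^256 ≡ 172^2 = 29584 ≡ 34 (mod 197)
9^512 ≡ 34^2 = 1156 ≡ 171 (mod 197)
9^1024 ≡ 171^2 = 29241 ≡ 85 (mod 197)
9^2002 = 9^1024 * 9^512 * 9^256 * 9^128 * 9^64 * 9^16 * 9^2 ≡ 85 * 171 * 34 * 172 * 70 * 158 * 81 (mod 197).
Accumulate the product:
85 * 171 = 14535 ≡ 154
154 * 34 = 5236 ≡ 114
114 * 172 = 19608 ≡ 105
105 * 70 = 7350 ≡ 61
61 * 158 = 9638 ≡ 182
182 * 81 = 14742 ≡ 164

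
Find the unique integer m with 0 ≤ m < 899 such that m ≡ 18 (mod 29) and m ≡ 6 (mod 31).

192

29⁻¹ mod 31: 29*15 ≡ 1 (mod 31), so 29⁻¹ ≡ 15.
m = 18 + 29*((6 − 18)*15 mod 31) = 18 + 29*6 = 192.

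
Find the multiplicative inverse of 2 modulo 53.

Run the extended Euclidean algorithm:
53 = 26·2 + 1
2 = 2·1 + 0
gcd(2, 53) = 1, so the inverse exists.
Back-substitute for 1:
1 = 1·53 − 26·2
So 2⁻¹ ≡ −26 ≡ 27 (mod 53).

27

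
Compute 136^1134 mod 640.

By square-and-multiply:
1134 in binary is 10001101110, i.e. 1134 = 1024 + 64 + 32 + 8 + 4 + 2.
136^1 ≡ 136 (mod 640)
136^2 ≡ 136^2 = 18496 ≡ 576 (mod 640)
136^4 ≡ 576^2 = 331776 ≡ 256 (mod 640)
136^8 ≡ 256^2 = 65536 ≡ 256 (mod 640)
136^16 ≡ 256^2 = 65536 ≡ 256 (mod 640)
136^32 ≡ 256^2 = 65536 ≡ 256 (mod 640)
136^64 ≡ 256^2 = 65536 ≡ 256 (mod 640)
136^128 ≡ 256^2 = 65536 ≡ 256 (mod 640)
136^256 ≡ 256^2 = 65536 ≡ 256 (mod 640)
136^512 ≡ 256^2 = 65536 ≡ 256 (mod 640)
136^1024 ≡ 256^2 = 65536 ≡ 256 (mod 640)
136^1134 = 136^1024 · 136^64 · 136^32 · 136^8 · 136^4 · 136^2 ≡ 256 · 256 · 256 · 256 · 256 · 576 (mod 640).
Accumulate the product:
256 · 256 = 65536 ≡ 256
256 · 256 = 65536 ≡ 256
256 · 256 = 65536 ≡ 256
256 · 256 = 65536 ≡ 256
256 · 576 = 147456 ≡ 256

256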